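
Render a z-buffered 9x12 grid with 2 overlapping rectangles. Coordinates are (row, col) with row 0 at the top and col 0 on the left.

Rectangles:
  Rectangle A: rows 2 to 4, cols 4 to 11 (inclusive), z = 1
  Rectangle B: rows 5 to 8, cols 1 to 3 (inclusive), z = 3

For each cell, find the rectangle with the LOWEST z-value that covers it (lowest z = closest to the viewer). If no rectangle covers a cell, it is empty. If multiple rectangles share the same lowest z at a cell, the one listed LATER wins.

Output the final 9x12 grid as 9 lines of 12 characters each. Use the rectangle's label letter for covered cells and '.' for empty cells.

............
............
....AAAAAAAA
....AAAAAAAA
....AAAAAAAA
.BBB........
.BBB........
.BBB........
.BBB........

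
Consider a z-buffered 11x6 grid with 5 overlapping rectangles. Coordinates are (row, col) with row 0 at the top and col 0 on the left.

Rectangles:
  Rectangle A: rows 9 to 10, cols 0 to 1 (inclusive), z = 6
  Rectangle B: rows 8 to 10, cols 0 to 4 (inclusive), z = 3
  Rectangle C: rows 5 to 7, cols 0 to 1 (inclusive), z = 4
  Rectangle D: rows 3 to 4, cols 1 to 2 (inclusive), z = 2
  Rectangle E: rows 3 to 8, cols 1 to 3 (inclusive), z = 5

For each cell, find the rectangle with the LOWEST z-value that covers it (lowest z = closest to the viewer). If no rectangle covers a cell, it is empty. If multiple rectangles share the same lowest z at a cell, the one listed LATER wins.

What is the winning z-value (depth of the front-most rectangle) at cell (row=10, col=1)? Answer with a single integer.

Answer: 3

Derivation:
Check cell (10,1):
  A: rows 9-10 cols 0-1 z=6 -> covers; best now A (z=6)
  B: rows 8-10 cols 0-4 z=3 -> covers; best now B (z=3)
  C: rows 5-7 cols 0-1 -> outside (row miss)
  D: rows 3-4 cols 1-2 -> outside (row miss)
  E: rows 3-8 cols 1-3 -> outside (row miss)
Winner: B at z=3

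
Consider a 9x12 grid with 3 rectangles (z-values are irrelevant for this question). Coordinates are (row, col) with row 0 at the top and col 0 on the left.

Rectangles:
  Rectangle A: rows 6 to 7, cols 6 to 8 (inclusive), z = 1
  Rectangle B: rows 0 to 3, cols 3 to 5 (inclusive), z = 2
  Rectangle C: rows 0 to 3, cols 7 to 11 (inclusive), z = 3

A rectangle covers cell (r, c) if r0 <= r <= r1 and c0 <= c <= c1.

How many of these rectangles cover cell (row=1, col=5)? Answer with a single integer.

Answer: 1

Derivation:
Check cell (1,5):
  A: rows 6-7 cols 6-8 -> outside (row miss)
  B: rows 0-3 cols 3-5 -> covers
  C: rows 0-3 cols 7-11 -> outside (col miss)
Count covering = 1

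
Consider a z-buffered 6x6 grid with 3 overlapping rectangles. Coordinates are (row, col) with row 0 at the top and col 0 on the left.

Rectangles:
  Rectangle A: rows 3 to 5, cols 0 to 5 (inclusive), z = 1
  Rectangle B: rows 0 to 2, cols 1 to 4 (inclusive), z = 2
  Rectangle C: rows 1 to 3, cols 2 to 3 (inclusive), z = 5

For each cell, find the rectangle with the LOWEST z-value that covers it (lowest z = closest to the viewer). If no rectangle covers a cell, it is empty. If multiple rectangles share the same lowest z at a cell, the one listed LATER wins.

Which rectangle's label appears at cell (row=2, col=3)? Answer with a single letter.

Check cell (2,3):
  A: rows 3-5 cols 0-5 -> outside (row miss)
  B: rows 0-2 cols 1-4 z=2 -> covers; best now B (z=2)
  C: rows 1-3 cols 2-3 z=5 -> covers; best now B (z=2)
Winner: B at z=2

Answer: B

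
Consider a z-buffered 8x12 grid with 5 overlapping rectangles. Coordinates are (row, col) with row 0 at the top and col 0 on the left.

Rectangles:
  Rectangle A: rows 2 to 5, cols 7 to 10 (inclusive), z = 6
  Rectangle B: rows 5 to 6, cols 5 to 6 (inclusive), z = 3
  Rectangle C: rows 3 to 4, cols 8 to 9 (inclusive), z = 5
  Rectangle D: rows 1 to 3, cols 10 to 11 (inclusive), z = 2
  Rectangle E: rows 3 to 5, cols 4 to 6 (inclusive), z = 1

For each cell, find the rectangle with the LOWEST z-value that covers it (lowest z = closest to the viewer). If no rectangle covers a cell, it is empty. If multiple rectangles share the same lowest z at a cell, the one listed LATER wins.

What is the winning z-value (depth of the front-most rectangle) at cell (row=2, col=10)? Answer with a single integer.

Check cell (2,10):
  A: rows 2-5 cols 7-10 z=6 -> covers; best now A (z=6)
  B: rows 5-6 cols 5-6 -> outside (row miss)
  C: rows 3-4 cols 8-9 -> outside (row miss)
  D: rows 1-3 cols 10-11 z=2 -> covers; best now D (z=2)
  E: rows 3-5 cols 4-6 -> outside (row miss)
Winner: D at z=2

Answer: 2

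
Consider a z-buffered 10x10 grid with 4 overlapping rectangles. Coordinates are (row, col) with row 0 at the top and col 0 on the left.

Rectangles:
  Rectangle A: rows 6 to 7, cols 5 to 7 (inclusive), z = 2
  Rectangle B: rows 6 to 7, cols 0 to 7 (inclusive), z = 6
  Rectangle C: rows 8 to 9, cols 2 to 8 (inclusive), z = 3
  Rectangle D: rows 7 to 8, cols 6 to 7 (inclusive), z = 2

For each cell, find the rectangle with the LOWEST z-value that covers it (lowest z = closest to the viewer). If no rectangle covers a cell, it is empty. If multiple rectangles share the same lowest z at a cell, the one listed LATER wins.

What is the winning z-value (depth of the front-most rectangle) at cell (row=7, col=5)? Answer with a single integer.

Answer: 2

Derivation:
Check cell (7,5):
  A: rows 6-7 cols 5-7 z=2 -> covers; best now A (z=2)
  B: rows 6-7 cols 0-7 z=6 -> covers; best now A (z=2)
  C: rows 8-9 cols 2-8 -> outside (row miss)
  D: rows 7-8 cols 6-7 -> outside (col miss)
Winner: A at z=2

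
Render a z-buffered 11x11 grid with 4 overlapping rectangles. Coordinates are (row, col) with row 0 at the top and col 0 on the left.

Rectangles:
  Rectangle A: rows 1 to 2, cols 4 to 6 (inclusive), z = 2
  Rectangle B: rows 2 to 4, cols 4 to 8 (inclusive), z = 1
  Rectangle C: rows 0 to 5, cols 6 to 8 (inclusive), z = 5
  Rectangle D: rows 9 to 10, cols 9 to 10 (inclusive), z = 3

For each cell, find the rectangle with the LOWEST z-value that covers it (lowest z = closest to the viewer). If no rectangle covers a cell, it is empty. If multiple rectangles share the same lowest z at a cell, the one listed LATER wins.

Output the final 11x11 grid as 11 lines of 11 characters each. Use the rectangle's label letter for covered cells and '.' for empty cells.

......CCC..
....AAACC..
....BBBBB..
....BBBBB..
....BBBBB..
......CCC..
...........
...........
...........
.........DD
.........DD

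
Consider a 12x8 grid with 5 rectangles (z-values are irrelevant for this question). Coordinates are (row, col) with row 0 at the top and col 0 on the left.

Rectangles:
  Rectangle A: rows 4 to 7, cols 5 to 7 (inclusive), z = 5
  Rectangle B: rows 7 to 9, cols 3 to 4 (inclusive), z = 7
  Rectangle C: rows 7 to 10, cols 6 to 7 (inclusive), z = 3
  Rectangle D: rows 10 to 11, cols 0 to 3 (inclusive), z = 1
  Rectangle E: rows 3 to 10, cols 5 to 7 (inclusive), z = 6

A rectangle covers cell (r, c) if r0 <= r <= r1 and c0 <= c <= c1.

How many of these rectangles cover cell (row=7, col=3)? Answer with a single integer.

Answer: 1

Derivation:
Check cell (7,3):
  A: rows 4-7 cols 5-7 -> outside (col miss)
  B: rows 7-9 cols 3-4 -> covers
  C: rows 7-10 cols 6-7 -> outside (col miss)
  D: rows 10-11 cols 0-3 -> outside (row miss)
  E: rows 3-10 cols 5-7 -> outside (col miss)
Count covering = 1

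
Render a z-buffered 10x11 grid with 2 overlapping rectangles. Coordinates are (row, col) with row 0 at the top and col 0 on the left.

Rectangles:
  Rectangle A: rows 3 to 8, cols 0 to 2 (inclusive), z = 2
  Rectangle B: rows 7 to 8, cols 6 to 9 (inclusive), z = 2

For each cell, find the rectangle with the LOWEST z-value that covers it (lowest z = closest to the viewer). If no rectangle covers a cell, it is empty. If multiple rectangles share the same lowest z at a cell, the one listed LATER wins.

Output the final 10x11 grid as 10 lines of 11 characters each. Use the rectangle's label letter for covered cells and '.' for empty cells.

...........
...........
...........
AAA........
AAA........
AAA........
AAA........
AAA...BBBB.
AAA...BBBB.
...........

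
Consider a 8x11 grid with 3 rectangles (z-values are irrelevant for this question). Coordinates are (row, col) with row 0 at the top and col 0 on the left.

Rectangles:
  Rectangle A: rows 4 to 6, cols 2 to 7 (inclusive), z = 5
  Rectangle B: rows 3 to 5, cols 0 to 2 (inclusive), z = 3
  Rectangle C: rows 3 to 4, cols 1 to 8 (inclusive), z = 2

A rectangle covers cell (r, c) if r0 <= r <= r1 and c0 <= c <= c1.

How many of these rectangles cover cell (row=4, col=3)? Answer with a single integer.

Answer: 2

Derivation:
Check cell (4,3):
  A: rows 4-6 cols 2-7 -> covers
  B: rows 3-5 cols 0-2 -> outside (col miss)
  C: rows 3-4 cols 1-8 -> covers
Count covering = 2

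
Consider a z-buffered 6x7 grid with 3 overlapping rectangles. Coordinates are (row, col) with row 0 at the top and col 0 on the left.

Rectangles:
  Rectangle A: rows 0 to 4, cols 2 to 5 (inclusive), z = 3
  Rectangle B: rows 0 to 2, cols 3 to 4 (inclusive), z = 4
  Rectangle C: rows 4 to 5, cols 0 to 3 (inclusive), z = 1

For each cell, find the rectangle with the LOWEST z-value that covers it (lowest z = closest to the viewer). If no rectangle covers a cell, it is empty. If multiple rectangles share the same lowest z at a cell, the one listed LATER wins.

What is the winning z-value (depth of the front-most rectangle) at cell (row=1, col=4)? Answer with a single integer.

Check cell (1,4):
  A: rows 0-4 cols 2-5 z=3 -> covers; best now A (z=3)
  B: rows 0-2 cols 3-4 z=4 -> covers; best now A (z=3)
  C: rows 4-5 cols 0-3 -> outside (row miss)
Winner: A at z=3

Answer: 3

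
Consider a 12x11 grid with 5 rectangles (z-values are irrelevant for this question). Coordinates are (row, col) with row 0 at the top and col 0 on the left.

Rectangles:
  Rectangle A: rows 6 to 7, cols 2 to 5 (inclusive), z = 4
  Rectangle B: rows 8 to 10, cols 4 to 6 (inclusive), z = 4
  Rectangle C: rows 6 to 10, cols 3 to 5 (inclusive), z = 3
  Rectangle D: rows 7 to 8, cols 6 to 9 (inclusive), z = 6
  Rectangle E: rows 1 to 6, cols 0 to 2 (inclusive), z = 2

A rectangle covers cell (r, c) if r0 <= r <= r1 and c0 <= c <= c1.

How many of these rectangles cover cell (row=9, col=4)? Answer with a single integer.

Check cell (9,4):
  A: rows 6-7 cols 2-5 -> outside (row miss)
  B: rows 8-10 cols 4-6 -> covers
  C: rows 6-10 cols 3-5 -> covers
  D: rows 7-8 cols 6-9 -> outside (row miss)
  E: rows 1-6 cols 0-2 -> outside (row miss)
Count covering = 2

Answer: 2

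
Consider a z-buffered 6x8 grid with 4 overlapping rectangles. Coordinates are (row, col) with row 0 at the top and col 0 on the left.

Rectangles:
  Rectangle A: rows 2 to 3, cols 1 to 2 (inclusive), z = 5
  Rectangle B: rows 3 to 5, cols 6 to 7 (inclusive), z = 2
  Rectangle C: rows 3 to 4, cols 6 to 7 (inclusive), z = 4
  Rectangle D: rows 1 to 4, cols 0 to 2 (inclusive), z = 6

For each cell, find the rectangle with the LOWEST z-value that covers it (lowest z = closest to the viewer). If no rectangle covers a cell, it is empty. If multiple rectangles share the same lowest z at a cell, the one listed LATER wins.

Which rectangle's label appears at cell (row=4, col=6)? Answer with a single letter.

Check cell (4,6):
  A: rows 2-3 cols 1-2 -> outside (row miss)
  B: rows 3-5 cols 6-7 z=2 -> covers; best now B (z=2)
  C: rows 3-4 cols 6-7 z=4 -> covers; best now B (z=2)
  D: rows 1-4 cols 0-2 -> outside (col miss)
Winner: B at z=2

Answer: B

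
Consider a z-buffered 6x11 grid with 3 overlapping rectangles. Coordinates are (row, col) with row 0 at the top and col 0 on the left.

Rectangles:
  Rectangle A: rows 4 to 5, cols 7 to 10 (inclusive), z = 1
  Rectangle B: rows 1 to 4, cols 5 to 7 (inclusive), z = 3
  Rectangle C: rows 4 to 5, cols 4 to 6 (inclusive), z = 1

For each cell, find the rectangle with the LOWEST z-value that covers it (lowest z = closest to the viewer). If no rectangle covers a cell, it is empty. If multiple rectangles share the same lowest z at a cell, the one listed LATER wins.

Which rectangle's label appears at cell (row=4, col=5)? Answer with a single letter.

Check cell (4,5):
  A: rows 4-5 cols 7-10 -> outside (col miss)
  B: rows 1-4 cols 5-7 z=3 -> covers; best now B (z=3)
  C: rows 4-5 cols 4-6 z=1 -> covers; best now C (z=1)
Winner: C at z=1

Answer: C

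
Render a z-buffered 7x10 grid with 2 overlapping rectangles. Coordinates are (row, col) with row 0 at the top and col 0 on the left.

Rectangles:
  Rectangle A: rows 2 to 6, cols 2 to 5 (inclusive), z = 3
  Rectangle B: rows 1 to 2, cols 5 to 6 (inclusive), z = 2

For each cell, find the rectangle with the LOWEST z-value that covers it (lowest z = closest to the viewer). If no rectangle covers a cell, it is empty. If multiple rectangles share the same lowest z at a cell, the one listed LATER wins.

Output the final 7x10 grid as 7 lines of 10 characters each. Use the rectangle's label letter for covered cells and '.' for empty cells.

..........
.....BB...
..AAABB...
..AAAA....
..AAAA....
..AAAA....
..AAAA....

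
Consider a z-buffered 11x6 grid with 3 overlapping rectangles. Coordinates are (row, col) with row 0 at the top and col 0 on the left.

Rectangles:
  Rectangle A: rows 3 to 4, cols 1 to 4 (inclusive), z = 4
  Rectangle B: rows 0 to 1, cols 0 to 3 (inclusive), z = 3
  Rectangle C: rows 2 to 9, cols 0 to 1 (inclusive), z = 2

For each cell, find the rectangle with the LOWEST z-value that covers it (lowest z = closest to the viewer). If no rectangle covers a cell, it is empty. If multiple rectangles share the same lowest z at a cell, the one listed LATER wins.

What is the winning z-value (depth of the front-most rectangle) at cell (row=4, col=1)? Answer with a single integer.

Answer: 2

Derivation:
Check cell (4,1):
  A: rows 3-4 cols 1-4 z=4 -> covers; best now A (z=4)
  B: rows 0-1 cols 0-3 -> outside (row miss)
  C: rows 2-9 cols 0-1 z=2 -> covers; best now C (z=2)
Winner: C at z=2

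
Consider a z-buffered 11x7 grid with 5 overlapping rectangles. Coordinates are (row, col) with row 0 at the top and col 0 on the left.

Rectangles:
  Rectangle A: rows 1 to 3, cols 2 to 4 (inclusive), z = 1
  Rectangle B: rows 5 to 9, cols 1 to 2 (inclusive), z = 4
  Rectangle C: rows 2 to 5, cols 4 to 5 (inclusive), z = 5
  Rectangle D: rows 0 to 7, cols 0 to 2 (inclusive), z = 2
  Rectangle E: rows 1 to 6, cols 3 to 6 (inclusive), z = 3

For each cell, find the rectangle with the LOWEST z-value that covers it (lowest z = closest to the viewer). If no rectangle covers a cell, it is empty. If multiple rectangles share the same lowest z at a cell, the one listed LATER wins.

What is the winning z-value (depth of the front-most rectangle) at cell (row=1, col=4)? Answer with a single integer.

Check cell (1,4):
  A: rows 1-3 cols 2-4 z=1 -> covers; best now A (z=1)
  B: rows 5-9 cols 1-2 -> outside (row miss)
  C: rows 2-5 cols 4-5 -> outside (row miss)
  D: rows 0-7 cols 0-2 -> outside (col miss)
  E: rows 1-6 cols 3-6 z=3 -> covers; best now A (z=1)
Winner: A at z=1

Answer: 1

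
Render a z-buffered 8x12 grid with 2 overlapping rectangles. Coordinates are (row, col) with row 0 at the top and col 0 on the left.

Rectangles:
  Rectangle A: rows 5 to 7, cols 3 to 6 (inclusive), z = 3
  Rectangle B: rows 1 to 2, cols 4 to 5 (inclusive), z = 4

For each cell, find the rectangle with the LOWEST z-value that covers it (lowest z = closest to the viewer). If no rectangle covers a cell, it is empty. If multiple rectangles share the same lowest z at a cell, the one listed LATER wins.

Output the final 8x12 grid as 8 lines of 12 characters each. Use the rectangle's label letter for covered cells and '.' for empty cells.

............
....BB......
....BB......
............
............
...AAAA.....
...AAAA.....
...AAAA.....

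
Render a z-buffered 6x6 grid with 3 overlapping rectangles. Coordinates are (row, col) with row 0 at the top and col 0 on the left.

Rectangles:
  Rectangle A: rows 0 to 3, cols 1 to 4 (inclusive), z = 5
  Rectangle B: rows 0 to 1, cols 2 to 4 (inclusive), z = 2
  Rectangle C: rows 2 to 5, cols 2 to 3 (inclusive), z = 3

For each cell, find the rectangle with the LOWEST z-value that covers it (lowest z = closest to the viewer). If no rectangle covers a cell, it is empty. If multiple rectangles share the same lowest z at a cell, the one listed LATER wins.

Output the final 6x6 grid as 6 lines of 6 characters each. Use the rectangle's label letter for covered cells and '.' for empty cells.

.ABBB.
.ABBB.
.ACCA.
.ACCA.
..CC..
..CC..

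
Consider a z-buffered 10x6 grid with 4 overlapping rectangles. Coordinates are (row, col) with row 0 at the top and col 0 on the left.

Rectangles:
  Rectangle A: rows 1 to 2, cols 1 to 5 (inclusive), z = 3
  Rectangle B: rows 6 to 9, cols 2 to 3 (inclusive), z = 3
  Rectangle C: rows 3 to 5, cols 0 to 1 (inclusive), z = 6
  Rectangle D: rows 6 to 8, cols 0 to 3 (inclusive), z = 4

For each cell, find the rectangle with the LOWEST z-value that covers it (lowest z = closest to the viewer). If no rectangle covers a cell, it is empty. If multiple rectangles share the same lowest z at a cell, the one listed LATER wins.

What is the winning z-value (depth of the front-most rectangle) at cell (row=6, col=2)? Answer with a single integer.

Answer: 3

Derivation:
Check cell (6,2):
  A: rows 1-2 cols 1-5 -> outside (row miss)
  B: rows 6-9 cols 2-3 z=3 -> covers; best now B (z=3)
  C: rows 3-5 cols 0-1 -> outside (row miss)
  D: rows 6-8 cols 0-3 z=4 -> covers; best now B (z=3)
Winner: B at z=3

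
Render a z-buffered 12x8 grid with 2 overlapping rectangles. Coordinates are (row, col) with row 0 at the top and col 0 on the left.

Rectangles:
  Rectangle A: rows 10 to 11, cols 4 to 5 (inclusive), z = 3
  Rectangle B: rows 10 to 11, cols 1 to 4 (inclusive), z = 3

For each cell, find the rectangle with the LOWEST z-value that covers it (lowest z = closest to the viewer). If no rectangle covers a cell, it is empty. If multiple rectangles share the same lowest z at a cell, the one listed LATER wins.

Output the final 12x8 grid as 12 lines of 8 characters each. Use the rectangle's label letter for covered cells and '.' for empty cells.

........
........
........
........
........
........
........
........
........
........
.BBBBA..
.BBBBA..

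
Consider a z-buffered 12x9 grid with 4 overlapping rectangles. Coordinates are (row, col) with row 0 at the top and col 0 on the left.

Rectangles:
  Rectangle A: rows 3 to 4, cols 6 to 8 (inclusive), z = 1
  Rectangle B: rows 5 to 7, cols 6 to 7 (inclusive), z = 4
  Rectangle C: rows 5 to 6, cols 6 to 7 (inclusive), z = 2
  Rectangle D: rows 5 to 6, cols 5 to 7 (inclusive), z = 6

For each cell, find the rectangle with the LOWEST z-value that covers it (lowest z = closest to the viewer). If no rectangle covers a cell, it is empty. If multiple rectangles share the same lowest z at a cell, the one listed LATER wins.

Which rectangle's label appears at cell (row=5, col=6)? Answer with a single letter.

Answer: C

Derivation:
Check cell (5,6):
  A: rows 3-4 cols 6-8 -> outside (row miss)
  B: rows 5-7 cols 6-7 z=4 -> covers; best now B (z=4)
  C: rows 5-6 cols 6-7 z=2 -> covers; best now C (z=2)
  D: rows 5-6 cols 5-7 z=6 -> covers; best now C (z=2)
Winner: C at z=2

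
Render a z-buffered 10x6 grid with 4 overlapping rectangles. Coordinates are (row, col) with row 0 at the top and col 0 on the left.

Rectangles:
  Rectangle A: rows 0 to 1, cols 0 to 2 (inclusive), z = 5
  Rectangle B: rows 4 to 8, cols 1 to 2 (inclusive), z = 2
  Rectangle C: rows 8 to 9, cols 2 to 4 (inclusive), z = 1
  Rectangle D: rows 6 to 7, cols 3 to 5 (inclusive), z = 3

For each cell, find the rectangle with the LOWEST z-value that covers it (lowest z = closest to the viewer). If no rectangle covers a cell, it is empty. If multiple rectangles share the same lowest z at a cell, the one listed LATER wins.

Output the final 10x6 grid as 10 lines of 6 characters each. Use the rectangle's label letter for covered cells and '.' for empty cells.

AAA...
AAA...
......
......
.BB...
.BB...
.BBDDD
.BBDDD
.BCCC.
..CCC.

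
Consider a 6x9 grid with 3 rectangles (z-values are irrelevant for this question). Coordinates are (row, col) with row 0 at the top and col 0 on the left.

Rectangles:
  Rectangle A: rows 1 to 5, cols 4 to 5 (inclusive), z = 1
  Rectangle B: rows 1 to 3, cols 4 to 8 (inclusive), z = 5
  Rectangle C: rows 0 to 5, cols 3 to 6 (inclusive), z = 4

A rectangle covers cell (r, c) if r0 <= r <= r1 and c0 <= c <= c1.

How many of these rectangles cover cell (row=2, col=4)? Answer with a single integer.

Check cell (2,4):
  A: rows 1-5 cols 4-5 -> covers
  B: rows 1-3 cols 4-8 -> covers
  C: rows 0-5 cols 3-6 -> covers
Count covering = 3

Answer: 3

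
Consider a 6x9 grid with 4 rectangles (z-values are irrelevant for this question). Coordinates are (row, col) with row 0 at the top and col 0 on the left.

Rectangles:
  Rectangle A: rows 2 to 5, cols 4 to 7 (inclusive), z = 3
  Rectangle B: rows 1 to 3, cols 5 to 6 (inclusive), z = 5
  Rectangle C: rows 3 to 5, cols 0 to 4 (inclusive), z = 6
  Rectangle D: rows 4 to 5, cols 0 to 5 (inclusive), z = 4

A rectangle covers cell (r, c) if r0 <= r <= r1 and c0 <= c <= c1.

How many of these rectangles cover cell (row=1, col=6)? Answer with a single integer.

Answer: 1

Derivation:
Check cell (1,6):
  A: rows 2-5 cols 4-7 -> outside (row miss)
  B: rows 1-3 cols 5-6 -> covers
  C: rows 3-5 cols 0-4 -> outside (row miss)
  D: rows 4-5 cols 0-5 -> outside (row miss)
Count covering = 1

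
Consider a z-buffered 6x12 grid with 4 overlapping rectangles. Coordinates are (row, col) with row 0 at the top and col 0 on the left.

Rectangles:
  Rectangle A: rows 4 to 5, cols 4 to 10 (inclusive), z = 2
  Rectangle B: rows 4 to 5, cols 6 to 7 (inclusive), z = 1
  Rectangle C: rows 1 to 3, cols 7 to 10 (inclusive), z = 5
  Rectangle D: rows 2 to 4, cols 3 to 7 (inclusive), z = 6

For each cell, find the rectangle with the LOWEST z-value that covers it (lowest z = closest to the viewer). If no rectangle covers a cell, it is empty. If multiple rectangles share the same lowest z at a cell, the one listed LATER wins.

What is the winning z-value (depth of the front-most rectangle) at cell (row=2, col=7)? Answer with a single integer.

Answer: 5

Derivation:
Check cell (2,7):
  A: rows 4-5 cols 4-10 -> outside (row miss)
  B: rows 4-5 cols 6-7 -> outside (row miss)
  C: rows 1-3 cols 7-10 z=5 -> covers; best now C (z=5)
  D: rows 2-4 cols 3-7 z=6 -> covers; best now C (z=5)
Winner: C at z=5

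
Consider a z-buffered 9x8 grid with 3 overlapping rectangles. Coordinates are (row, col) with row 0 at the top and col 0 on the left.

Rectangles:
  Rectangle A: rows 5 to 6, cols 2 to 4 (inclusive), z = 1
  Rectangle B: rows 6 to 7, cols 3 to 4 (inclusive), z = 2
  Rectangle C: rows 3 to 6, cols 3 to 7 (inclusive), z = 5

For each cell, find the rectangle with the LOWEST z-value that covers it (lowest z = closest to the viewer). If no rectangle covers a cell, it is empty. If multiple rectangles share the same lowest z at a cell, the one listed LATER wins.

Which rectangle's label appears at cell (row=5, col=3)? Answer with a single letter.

Check cell (5,3):
  A: rows 5-6 cols 2-4 z=1 -> covers; best now A (z=1)
  B: rows 6-7 cols 3-4 -> outside (row miss)
  C: rows 3-6 cols 3-7 z=5 -> covers; best now A (z=1)
Winner: A at z=1

Answer: A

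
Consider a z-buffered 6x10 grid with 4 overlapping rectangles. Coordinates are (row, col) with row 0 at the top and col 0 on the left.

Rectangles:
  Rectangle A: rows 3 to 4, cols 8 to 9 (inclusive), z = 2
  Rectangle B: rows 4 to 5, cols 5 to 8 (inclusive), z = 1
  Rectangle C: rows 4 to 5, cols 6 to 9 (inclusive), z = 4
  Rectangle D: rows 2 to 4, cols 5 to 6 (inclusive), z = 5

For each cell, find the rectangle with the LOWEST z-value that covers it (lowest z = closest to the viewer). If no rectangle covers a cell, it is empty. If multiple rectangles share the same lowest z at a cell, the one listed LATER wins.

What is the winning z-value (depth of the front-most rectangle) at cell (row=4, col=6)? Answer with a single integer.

Check cell (4,6):
  A: rows 3-4 cols 8-9 -> outside (col miss)
  B: rows 4-5 cols 5-8 z=1 -> covers; best now B (z=1)
  C: rows 4-5 cols 6-9 z=4 -> covers; best now B (z=1)
  D: rows 2-4 cols 5-6 z=5 -> covers; best now B (z=1)
Winner: B at z=1

Answer: 1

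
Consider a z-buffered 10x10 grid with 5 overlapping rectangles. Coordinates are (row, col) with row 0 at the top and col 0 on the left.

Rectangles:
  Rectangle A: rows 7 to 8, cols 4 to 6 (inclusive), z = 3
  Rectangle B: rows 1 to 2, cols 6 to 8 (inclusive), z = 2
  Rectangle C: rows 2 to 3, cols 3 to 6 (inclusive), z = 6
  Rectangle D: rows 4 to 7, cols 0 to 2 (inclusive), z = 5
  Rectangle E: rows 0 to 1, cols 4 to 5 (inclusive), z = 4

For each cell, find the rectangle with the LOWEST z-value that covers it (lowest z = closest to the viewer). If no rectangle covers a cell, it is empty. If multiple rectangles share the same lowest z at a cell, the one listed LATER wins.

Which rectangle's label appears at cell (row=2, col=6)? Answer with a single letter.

Answer: B

Derivation:
Check cell (2,6):
  A: rows 7-8 cols 4-6 -> outside (row miss)
  B: rows 1-2 cols 6-8 z=2 -> covers; best now B (z=2)
  C: rows 2-3 cols 3-6 z=6 -> covers; best now B (z=2)
  D: rows 4-7 cols 0-2 -> outside (row miss)
  E: rows 0-1 cols 4-5 -> outside (row miss)
Winner: B at z=2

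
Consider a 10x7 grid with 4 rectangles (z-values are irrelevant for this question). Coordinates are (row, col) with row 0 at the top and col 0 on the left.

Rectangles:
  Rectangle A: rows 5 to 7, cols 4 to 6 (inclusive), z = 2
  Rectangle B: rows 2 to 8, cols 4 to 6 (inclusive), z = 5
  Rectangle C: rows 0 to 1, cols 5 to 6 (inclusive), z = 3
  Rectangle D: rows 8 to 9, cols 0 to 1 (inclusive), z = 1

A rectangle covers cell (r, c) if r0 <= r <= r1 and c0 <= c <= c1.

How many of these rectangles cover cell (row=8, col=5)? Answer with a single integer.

Answer: 1

Derivation:
Check cell (8,5):
  A: rows 5-7 cols 4-6 -> outside (row miss)
  B: rows 2-8 cols 4-6 -> covers
  C: rows 0-1 cols 5-6 -> outside (row miss)
  D: rows 8-9 cols 0-1 -> outside (col miss)
Count covering = 1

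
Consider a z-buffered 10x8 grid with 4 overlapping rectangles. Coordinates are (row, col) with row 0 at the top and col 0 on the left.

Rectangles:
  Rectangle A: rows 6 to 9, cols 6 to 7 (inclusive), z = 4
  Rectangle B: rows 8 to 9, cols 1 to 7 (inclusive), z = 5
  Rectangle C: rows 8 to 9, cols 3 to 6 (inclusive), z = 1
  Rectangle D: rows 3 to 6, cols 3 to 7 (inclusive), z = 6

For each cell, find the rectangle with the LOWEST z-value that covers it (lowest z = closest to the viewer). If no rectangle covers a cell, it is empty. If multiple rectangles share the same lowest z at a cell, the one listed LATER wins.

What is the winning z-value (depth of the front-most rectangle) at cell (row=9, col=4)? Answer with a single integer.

Answer: 1

Derivation:
Check cell (9,4):
  A: rows 6-9 cols 6-7 -> outside (col miss)
  B: rows 8-9 cols 1-7 z=5 -> covers; best now B (z=5)
  C: rows 8-9 cols 3-6 z=1 -> covers; best now C (z=1)
  D: rows 3-6 cols 3-7 -> outside (row miss)
Winner: C at z=1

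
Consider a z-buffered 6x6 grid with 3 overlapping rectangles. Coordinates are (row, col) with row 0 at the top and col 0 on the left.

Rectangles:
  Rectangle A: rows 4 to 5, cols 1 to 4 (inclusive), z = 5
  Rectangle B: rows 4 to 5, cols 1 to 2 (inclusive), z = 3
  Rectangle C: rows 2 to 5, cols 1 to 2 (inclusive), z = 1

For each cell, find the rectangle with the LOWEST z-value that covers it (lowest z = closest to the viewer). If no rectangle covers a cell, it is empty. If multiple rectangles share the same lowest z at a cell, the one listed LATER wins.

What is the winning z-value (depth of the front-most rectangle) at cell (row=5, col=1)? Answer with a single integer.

Check cell (5,1):
  A: rows 4-5 cols 1-4 z=5 -> covers; best now A (z=5)
  B: rows 4-5 cols 1-2 z=3 -> covers; best now B (z=3)
  C: rows 2-5 cols 1-2 z=1 -> covers; best now C (z=1)
Winner: C at z=1

Answer: 1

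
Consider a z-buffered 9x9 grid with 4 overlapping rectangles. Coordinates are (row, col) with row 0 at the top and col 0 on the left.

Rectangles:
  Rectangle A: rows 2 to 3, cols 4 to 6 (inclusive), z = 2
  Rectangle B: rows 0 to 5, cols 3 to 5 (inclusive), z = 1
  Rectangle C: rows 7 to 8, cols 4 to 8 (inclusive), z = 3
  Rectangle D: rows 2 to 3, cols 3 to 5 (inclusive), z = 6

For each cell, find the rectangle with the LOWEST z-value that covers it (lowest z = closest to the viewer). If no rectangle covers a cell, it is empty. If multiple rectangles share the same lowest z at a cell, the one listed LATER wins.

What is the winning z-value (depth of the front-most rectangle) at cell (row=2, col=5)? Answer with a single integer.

Check cell (2,5):
  A: rows 2-3 cols 4-6 z=2 -> covers; best now A (z=2)
  B: rows 0-5 cols 3-5 z=1 -> covers; best now B (z=1)
  C: rows 7-8 cols 4-8 -> outside (row miss)
  D: rows 2-3 cols 3-5 z=6 -> covers; best now B (z=1)
Winner: B at z=1

Answer: 1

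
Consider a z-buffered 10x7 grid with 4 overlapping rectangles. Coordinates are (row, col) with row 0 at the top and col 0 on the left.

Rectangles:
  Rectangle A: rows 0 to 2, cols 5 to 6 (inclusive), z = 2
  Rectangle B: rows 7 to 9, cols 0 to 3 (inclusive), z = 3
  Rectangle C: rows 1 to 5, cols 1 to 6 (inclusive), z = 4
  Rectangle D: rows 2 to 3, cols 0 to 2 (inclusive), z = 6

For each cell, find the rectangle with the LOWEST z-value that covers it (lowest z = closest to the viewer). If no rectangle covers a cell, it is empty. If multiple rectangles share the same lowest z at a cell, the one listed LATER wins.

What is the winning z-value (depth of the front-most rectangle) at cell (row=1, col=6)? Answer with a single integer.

Answer: 2

Derivation:
Check cell (1,6):
  A: rows 0-2 cols 5-6 z=2 -> covers; best now A (z=2)
  B: rows 7-9 cols 0-3 -> outside (row miss)
  C: rows 1-5 cols 1-6 z=4 -> covers; best now A (z=2)
  D: rows 2-3 cols 0-2 -> outside (row miss)
Winner: A at z=2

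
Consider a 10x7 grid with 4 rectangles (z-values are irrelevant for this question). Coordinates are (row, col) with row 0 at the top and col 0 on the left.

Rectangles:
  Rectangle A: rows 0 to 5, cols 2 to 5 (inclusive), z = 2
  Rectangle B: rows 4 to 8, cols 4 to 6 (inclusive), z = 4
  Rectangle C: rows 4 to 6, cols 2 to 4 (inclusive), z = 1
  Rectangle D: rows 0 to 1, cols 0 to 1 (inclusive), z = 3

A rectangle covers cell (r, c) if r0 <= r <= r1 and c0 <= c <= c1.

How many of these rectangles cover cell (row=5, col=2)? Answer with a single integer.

Answer: 2

Derivation:
Check cell (5,2):
  A: rows 0-5 cols 2-5 -> covers
  B: rows 4-8 cols 4-6 -> outside (col miss)
  C: rows 4-6 cols 2-4 -> covers
  D: rows 0-1 cols 0-1 -> outside (row miss)
Count covering = 2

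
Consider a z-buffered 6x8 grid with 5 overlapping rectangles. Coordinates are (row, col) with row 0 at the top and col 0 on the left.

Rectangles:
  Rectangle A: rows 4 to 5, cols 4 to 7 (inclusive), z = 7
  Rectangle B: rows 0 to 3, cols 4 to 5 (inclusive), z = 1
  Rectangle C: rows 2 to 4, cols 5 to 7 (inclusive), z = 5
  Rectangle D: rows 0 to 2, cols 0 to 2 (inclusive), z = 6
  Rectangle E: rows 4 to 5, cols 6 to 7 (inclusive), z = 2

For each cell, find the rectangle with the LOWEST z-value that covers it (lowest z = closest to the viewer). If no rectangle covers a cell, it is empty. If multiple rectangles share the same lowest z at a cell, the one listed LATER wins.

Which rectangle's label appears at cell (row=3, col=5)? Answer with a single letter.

Check cell (3,5):
  A: rows 4-5 cols 4-7 -> outside (row miss)
  B: rows 0-3 cols 4-5 z=1 -> covers; best now B (z=1)
  C: rows 2-4 cols 5-7 z=5 -> covers; best now B (z=1)
  D: rows 0-2 cols 0-2 -> outside (row miss)
  E: rows 4-5 cols 6-7 -> outside (row miss)
Winner: B at z=1

Answer: B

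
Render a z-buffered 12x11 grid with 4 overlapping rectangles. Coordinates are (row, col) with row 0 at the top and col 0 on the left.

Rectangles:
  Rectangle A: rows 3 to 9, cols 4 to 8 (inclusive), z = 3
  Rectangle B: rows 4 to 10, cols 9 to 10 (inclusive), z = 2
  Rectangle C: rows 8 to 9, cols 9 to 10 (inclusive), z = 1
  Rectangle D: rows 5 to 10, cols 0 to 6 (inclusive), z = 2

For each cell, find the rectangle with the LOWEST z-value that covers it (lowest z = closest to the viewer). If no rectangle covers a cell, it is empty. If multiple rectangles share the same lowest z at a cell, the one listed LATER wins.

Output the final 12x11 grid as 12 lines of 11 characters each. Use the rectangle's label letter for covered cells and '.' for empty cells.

...........
...........
...........
....AAAAA..
....AAAAABB
DDDDDDDAABB
DDDDDDDAABB
DDDDDDDAABB
DDDDDDDAACC
DDDDDDDAACC
DDDDDDD..BB
...........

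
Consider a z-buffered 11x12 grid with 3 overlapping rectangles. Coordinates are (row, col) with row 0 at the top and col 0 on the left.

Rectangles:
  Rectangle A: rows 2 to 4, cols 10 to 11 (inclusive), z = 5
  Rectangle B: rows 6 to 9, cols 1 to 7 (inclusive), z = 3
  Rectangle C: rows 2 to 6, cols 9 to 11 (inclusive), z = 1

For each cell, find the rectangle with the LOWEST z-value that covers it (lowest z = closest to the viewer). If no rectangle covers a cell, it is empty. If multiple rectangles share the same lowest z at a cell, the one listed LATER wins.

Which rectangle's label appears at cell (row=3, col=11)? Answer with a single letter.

Answer: C

Derivation:
Check cell (3,11):
  A: rows 2-4 cols 10-11 z=5 -> covers; best now A (z=5)
  B: rows 6-9 cols 1-7 -> outside (row miss)
  C: rows 2-6 cols 9-11 z=1 -> covers; best now C (z=1)
Winner: C at z=1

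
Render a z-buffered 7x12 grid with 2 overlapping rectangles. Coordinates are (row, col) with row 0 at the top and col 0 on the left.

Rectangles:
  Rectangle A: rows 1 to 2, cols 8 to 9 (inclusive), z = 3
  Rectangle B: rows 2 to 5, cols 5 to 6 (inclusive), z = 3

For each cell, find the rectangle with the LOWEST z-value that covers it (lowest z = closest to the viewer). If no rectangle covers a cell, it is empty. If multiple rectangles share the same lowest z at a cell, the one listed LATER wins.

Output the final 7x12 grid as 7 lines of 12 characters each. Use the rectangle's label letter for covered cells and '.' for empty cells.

............
........AA..
.....BB.AA..
.....BB.....
.....BB.....
.....BB.....
............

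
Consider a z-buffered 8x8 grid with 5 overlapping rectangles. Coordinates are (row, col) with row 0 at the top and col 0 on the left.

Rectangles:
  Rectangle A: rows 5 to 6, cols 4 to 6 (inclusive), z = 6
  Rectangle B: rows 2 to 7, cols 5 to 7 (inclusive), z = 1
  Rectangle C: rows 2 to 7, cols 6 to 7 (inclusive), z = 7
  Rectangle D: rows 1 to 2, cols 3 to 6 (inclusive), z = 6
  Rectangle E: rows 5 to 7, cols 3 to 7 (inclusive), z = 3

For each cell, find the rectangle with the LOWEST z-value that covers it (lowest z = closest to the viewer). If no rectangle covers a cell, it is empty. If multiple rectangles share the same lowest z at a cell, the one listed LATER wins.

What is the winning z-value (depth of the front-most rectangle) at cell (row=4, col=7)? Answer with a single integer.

Answer: 1

Derivation:
Check cell (4,7):
  A: rows 5-6 cols 4-6 -> outside (row miss)
  B: rows 2-7 cols 5-7 z=1 -> covers; best now B (z=1)
  C: rows 2-7 cols 6-7 z=7 -> covers; best now B (z=1)
  D: rows 1-2 cols 3-6 -> outside (row miss)
  E: rows 5-7 cols 3-7 -> outside (row miss)
Winner: B at z=1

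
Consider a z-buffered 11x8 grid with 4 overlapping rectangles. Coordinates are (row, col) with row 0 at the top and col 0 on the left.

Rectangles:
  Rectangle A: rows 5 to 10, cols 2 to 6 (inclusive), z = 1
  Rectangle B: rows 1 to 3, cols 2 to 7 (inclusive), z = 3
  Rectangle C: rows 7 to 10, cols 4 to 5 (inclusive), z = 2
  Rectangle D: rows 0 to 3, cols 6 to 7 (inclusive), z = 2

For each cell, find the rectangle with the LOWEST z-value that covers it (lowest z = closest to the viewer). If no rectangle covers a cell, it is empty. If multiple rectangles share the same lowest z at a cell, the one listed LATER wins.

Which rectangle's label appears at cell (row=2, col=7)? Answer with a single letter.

Answer: D

Derivation:
Check cell (2,7):
  A: rows 5-10 cols 2-6 -> outside (row miss)
  B: rows 1-3 cols 2-7 z=3 -> covers; best now B (z=3)
  C: rows 7-10 cols 4-5 -> outside (row miss)
  D: rows 0-3 cols 6-7 z=2 -> covers; best now D (z=2)
Winner: D at z=2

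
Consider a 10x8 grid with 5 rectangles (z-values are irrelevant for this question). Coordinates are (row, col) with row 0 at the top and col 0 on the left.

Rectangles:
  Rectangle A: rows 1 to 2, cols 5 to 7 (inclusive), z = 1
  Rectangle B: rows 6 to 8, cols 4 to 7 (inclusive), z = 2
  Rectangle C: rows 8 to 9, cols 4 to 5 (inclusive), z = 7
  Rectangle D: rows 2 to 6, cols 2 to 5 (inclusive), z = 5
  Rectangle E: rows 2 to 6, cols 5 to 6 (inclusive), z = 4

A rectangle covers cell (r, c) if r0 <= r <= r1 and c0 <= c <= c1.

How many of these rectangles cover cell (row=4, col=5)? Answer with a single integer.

Answer: 2

Derivation:
Check cell (4,5):
  A: rows 1-2 cols 5-7 -> outside (row miss)
  B: rows 6-8 cols 4-7 -> outside (row miss)
  C: rows 8-9 cols 4-5 -> outside (row miss)
  D: rows 2-6 cols 2-5 -> covers
  E: rows 2-6 cols 5-6 -> covers
Count covering = 2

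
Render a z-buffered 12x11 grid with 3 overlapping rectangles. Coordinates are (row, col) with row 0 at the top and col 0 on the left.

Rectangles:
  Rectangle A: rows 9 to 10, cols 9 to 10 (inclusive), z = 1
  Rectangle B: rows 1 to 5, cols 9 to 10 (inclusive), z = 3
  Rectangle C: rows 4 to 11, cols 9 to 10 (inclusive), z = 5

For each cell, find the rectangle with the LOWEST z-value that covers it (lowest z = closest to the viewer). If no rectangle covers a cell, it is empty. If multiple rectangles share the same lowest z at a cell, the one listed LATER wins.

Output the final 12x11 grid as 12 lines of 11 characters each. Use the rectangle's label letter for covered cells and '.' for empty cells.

...........
.........BB
.........BB
.........BB
.........BB
.........BB
.........CC
.........CC
.........CC
.........AA
.........AA
.........CC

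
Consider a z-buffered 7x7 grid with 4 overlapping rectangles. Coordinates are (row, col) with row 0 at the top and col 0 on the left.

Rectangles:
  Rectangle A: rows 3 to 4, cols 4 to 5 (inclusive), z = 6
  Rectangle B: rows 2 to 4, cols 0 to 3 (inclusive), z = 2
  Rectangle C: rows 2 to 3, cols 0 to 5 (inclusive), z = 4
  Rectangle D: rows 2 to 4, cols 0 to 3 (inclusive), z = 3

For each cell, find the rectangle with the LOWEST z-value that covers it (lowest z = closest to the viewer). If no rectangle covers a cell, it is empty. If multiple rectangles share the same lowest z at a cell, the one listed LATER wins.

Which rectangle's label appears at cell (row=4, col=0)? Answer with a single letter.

Answer: B

Derivation:
Check cell (4,0):
  A: rows 3-4 cols 4-5 -> outside (col miss)
  B: rows 2-4 cols 0-3 z=2 -> covers; best now B (z=2)
  C: rows 2-3 cols 0-5 -> outside (row miss)
  D: rows 2-4 cols 0-3 z=3 -> covers; best now B (z=2)
Winner: B at z=2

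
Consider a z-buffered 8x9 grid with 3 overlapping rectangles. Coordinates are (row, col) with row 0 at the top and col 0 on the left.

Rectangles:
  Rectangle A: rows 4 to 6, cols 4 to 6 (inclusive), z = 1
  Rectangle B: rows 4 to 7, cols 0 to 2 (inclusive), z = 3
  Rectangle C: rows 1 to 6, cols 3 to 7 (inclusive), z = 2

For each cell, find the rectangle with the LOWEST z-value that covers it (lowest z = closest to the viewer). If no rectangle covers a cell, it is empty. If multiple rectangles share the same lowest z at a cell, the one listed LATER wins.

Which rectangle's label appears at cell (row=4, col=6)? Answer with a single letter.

Check cell (4,6):
  A: rows 4-6 cols 4-6 z=1 -> covers; best now A (z=1)
  B: rows 4-7 cols 0-2 -> outside (col miss)
  C: rows 1-6 cols 3-7 z=2 -> covers; best now A (z=1)
Winner: A at z=1

Answer: A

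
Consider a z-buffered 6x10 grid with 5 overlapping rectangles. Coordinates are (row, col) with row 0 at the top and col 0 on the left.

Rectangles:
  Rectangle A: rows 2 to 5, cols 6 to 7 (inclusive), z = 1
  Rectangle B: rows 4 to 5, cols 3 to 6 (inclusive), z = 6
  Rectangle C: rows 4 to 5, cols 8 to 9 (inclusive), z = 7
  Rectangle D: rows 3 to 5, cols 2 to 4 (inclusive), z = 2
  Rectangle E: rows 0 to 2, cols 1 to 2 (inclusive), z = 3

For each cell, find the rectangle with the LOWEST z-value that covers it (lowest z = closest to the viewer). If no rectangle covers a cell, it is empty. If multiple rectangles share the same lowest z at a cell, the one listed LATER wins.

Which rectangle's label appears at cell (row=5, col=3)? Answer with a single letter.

Answer: D

Derivation:
Check cell (5,3):
  A: rows 2-5 cols 6-7 -> outside (col miss)
  B: rows 4-5 cols 3-6 z=6 -> covers; best now B (z=6)
  C: rows 4-5 cols 8-9 -> outside (col miss)
  D: rows 3-5 cols 2-4 z=2 -> covers; best now D (z=2)
  E: rows 0-2 cols 1-2 -> outside (row miss)
Winner: D at z=2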